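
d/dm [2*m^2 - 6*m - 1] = 4*m - 6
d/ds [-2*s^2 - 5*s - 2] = -4*s - 5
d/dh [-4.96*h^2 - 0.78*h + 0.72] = -9.92*h - 0.78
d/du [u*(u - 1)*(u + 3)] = 3*u^2 + 4*u - 3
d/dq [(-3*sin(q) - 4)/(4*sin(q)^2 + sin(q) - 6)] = (12*sin(q)^2 + 32*sin(q) + 22)*cos(q)/(4*sin(q)^2 + sin(q) - 6)^2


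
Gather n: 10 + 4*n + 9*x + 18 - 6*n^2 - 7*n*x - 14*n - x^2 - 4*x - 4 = -6*n^2 + n*(-7*x - 10) - x^2 + 5*x + 24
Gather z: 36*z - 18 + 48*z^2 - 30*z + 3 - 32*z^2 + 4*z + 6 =16*z^2 + 10*z - 9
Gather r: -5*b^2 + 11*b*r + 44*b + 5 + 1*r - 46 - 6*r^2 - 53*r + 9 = -5*b^2 + 44*b - 6*r^2 + r*(11*b - 52) - 32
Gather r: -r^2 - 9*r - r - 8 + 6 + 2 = -r^2 - 10*r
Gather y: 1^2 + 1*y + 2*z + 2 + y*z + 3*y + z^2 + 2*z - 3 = y*(z + 4) + z^2 + 4*z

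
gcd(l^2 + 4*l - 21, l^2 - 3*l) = l - 3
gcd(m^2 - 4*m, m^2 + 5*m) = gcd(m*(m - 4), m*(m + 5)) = m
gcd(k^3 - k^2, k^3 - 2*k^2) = k^2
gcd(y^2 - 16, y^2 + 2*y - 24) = y - 4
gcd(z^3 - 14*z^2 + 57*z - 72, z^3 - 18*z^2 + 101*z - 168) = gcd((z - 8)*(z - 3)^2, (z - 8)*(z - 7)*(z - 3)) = z^2 - 11*z + 24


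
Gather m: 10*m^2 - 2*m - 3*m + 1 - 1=10*m^2 - 5*m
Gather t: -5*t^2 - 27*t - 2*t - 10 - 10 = -5*t^2 - 29*t - 20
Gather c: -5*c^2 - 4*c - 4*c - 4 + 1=-5*c^2 - 8*c - 3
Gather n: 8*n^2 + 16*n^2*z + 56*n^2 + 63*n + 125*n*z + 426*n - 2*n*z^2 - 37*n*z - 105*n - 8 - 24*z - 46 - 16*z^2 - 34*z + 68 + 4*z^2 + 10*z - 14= n^2*(16*z + 64) + n*(-2*z^2 + 88*z + 384) - 12*z^2 - 48*z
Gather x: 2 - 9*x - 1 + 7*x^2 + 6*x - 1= 7*x^2 - 3*x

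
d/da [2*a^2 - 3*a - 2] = 4*a - 3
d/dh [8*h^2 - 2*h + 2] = 16*h - 2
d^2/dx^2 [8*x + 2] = 0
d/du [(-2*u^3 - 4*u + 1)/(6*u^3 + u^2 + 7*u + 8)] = (-2*u^4 + 20*u^3 - 62*u^2 - 2*u - 39)/(36*u^6 + 12*u^5 + 85*u^4 + 110*u^3 + 65*u^2 + 112*u + 64)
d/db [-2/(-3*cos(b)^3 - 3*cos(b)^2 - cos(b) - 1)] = 2*(3*cos(b) + 1)^2*sin(b)/((3*sin(b)^2 - 4)^2*(cos(b) + 1)^2)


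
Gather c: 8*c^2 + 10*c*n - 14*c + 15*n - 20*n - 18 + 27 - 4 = 8*c^2 + c*(10*n - 14) - 5*n + 5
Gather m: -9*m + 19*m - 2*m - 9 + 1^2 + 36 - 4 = 8*m + 24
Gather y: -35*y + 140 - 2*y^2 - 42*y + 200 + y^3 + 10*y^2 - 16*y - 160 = y^3 + 8*y^2 - 93*y + 180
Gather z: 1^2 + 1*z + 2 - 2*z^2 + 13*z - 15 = -2*z^2 + 14*z - 12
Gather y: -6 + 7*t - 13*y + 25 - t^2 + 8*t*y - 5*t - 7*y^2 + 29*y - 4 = -t^2 + 2*t - 7*y^2 + y*(8*t + 16) + 15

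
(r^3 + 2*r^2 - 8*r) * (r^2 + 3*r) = r^5 + 5*r^4 - 2*r^3 - 24*r^2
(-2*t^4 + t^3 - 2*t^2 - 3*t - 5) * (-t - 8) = 2*t^5 + 15*t^4 - 6*t^3 + 19*t^2 + 29*t + 40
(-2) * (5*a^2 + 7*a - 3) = -10*a^2 - 14*a + 6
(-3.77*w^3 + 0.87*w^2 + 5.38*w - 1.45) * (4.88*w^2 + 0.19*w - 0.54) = -18.3976*w^5 + 3.5293*w^4 + 28.4555*w^3 - 6.5236*w^2 - 3.1807*w + 0.783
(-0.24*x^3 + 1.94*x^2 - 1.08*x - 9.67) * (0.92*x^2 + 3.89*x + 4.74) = -0.2208*x^5 + 0.8512*x^4 + 5.4154*x^3 - 3.902*x^2 - 42.7355*x - 45.8358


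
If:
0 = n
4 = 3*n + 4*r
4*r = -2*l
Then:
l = -2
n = 0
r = 1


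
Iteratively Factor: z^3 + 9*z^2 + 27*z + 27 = (z + 3)*(z^2 + 6*z + 9) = (z + 3)^2*(z + 3)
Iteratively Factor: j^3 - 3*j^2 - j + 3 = (j - 3)*(j^2 - 1) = (j - 3)*(j - 1)*(j + 1)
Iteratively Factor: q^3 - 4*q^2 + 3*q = (q - 3)*(q^2 - q) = (q - 3)*(q - 1)*(q)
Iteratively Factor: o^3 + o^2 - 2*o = (o + 2)*(o^2 - o) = o*(o + 2)*(o - 1)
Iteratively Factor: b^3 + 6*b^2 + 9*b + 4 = (b + 1)*(b^2 + 5*b + 4) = (b + 1)^2*(b + 4)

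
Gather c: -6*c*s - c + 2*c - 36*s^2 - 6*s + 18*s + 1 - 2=c*(1 - 6*s) - 36*s^2 + 12*s - 1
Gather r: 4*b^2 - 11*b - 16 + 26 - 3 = 4*b^2 - 11*b + 7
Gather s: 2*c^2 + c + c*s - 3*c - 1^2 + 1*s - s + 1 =2*c^2 + c*s - 2*c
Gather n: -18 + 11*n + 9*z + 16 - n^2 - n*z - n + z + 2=-n^2 + n*(10 - z) + 10*z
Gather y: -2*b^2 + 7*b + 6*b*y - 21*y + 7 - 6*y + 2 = -2*b^2 + 7*b + y*(6*b - 27) + 9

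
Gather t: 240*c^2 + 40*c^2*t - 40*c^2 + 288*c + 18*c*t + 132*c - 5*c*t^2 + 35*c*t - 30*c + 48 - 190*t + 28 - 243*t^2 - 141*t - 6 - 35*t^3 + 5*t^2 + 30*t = 200*c^2 + 390*c - 35*t^3 + t^2*(-5*c - 238) + t*(40*c^2 + 53*c - 301) + 70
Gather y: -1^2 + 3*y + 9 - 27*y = 8 - 24*y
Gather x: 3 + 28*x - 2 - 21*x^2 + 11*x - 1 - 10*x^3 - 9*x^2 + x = -10*x^3 - 30*x^2 + 40*x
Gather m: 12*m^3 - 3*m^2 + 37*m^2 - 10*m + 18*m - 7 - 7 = 12*m^3 + 34*m^2 + 8*m - 14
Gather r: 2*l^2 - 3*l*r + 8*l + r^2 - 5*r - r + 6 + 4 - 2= 2*l^2 + 8*l + r^2 + r*(-3*l - 6) + 8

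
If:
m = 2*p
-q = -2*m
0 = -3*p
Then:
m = 0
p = 0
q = 0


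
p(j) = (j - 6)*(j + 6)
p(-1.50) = -33.75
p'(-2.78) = -5.56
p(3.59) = -23.11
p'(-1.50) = -3.00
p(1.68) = -33.18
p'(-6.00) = -12.00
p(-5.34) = -7.48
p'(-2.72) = -5.44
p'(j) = 2*j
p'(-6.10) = -12.20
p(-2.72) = -28.60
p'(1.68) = 3.36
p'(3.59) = 7.18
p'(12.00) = 24.00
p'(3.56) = 7.12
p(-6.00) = 0.00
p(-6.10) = 1.21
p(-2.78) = -28.27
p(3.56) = -23.33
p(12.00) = 108.00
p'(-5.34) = -10.68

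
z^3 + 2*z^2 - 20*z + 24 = (z - 2)^2*(z + 6)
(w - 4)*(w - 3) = w^2 - 7*w + 12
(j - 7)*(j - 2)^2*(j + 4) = j^4 - 7*j^3 - 12*j^2 + 100*j - 112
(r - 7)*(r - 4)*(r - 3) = r^3 - 14*r^2 + 61*r - 84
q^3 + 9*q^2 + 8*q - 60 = (q - 2)*(q + 5)*(q + 6)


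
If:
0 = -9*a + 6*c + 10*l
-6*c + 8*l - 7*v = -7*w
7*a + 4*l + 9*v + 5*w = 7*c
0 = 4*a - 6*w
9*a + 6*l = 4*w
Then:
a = 0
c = 0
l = 0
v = 0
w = 0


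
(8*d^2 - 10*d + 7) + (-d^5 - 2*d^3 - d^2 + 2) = -d^5 - 2*d^3 + 7*d^2 - 10*d + 9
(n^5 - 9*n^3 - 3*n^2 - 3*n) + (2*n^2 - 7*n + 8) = n^5 - 9*n^3 - n^2 - 10*n + 8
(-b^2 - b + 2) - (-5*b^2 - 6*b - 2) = 4*b^2 + 5*b + 4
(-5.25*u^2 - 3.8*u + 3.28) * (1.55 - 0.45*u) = 2.3625*u^3 - 6.4275*u^2 - 7.366*u + 5.084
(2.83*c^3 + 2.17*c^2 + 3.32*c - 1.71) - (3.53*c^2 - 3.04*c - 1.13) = 2.83*c^3 - 1.36*c^2 + 6.36*c - 0.58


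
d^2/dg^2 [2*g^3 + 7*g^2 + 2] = 12*g + 14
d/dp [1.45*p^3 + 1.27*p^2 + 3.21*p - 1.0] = 4.35*p^2 + 2.54*p + 3.21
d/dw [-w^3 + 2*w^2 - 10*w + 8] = -3*w^2 + 4*w - 10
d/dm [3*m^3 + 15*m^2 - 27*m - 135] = 9*m^2 + 30*m - 27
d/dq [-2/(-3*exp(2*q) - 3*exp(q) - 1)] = (-12*exp(q) - 6)*exp(q)/(3*exp(2*q) + 3*exp(q) + 1)^2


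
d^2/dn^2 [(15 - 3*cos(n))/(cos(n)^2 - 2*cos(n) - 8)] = 3*(-9*sin(n)^4*cos(n) + 18*sin(n)^4 - 202*sin(n)^2 - 185*cos(n)/2 - 21*cos(3*n) + cos(5*n)/2 + 32)/(sin(n)^2 + 2*cos(n) + 7)^3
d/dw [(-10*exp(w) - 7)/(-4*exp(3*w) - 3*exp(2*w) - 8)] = (-6*(2*exp(w) + 1)*(10*exp(w) + 7)*exp(w) + 40*exp(3*w) + 30*exp(2*w) + 80)*exp(w)/(4*exp(3*w) + 3*exp(2*w) + 8)^2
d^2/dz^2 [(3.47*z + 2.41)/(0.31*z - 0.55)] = 1.646472/(0.31*z - 0.55)^3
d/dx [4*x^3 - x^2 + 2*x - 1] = 12*x^2 - 2*x + 2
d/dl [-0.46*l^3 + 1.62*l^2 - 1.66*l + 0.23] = -1.38*l^2 + 3.24*l - 1.66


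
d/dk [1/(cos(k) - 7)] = sin(k)/(cos(k) - 7)^2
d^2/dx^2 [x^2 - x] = 2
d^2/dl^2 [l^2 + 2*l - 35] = 2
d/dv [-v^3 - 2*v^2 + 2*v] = -3*v^2 - 4*v + 2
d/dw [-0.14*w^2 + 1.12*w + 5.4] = 1.12 - 0.28*w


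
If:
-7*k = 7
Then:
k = -1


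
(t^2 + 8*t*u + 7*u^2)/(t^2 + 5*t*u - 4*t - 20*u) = (t^2 + 8*t*u + 7*u^2)/(t^2 + 5*t*u - 4*t - 20*u)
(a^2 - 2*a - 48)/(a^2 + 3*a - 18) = (a - 8)/(a - 3)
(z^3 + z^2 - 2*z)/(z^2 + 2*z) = z - 1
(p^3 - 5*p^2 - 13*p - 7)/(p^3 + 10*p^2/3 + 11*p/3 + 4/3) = 3*(p - 7)/(3*p + 4)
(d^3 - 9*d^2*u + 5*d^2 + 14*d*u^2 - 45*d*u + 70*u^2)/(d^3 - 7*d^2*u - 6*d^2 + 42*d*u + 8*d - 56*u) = (d^2 - 2*d*u + 5*d - 10*u)/(d^2 - 6*d + 8)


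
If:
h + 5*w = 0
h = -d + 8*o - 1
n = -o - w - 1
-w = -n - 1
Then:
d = -11*w - 1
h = -5*w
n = w - 1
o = -2*w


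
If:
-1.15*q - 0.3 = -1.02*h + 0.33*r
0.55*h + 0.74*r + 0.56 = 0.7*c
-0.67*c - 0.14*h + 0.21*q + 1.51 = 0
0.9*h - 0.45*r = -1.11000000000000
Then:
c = 2.00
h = -0.48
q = -1.12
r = 1.50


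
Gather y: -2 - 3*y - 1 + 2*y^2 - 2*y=2*y^2 - 5*y - 3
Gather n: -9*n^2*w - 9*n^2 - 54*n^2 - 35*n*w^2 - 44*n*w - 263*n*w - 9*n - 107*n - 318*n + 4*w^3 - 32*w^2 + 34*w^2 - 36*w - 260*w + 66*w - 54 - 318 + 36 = n^2*(-9*w - 63) + n*(-35*w^2 - 307*w - 434) + 4*w^3 + 2*w^2 - 230*w - 336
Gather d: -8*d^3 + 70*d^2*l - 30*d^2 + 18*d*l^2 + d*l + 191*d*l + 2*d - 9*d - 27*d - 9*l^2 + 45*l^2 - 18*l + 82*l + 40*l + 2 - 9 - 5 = -8*d^3 + d^2*(70*l - 30) + d*(18*l^2 + 192*l - 34) + 36*l^2 + 104*l - 12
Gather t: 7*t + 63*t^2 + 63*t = 63*t^2 + 70*t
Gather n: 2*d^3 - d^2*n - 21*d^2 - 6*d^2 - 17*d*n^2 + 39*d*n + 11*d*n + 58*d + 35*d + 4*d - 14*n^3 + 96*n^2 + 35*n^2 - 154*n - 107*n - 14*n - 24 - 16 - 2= 2*d^3 - 27*d^2 + 97*d - 14*n^3 + n^2*(131 - 17*d) + n*(-d^2 + 50*d - 275) - 42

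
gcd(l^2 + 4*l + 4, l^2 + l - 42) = 1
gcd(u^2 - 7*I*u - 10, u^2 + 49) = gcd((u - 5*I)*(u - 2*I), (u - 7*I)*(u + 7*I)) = 1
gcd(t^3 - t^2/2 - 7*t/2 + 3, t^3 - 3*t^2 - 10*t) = t + 2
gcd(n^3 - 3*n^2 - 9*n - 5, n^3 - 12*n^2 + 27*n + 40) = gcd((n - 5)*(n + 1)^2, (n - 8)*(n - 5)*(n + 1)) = n^2 - 4*n - 5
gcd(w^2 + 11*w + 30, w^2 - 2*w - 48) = w + 6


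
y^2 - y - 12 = (y - 4)*(y + 3)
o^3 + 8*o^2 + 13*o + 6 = (o + 1)^2*(o + 6)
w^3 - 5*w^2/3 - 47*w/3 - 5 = (w - 5)*(w + 1/3)*(w + 3)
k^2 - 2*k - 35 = (k - 7)*(k + 5)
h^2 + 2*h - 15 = (h - 3)*(h + 5)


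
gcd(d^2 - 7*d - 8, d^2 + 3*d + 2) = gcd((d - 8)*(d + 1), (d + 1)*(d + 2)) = d + 1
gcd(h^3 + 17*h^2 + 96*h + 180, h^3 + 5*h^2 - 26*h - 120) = h + 6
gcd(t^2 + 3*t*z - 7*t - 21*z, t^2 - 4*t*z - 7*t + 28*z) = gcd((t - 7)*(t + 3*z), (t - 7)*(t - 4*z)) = t - 7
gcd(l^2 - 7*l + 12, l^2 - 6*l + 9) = l - 3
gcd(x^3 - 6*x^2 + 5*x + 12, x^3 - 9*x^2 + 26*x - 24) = x^2 - 7*x + 12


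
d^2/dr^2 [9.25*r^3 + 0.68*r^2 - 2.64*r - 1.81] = 55.5*r + 1.36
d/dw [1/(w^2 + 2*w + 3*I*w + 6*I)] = (-2*w - 2 - 3*I)/(w^2 + 2*w + 3*I*w + 6*I)^2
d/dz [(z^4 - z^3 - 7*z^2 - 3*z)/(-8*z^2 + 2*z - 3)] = (-16*z^5 + 14*z^4 - 16*z^3 - 29*z^2 + 42*z + 9)/(64*z^4 - 32*z^3 + 52*z^2 - 12*z + 9)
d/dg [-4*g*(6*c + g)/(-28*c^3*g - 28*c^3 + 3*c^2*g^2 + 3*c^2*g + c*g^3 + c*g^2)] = 4*(g*(6*c + g)*(-28*c^2 + 6*c*g + 3*c + 3*g^2 + 2*g) - 2*(3*c + g)*(-28*c^2*g - 28*c^2 + 3*c*g^2 + 3*c*g + g^3 + g^2))/(c*(-28*c^2*g - 28*c^2 + 3*c*g^2 + 3*c*g + g^3 + g^2)^2)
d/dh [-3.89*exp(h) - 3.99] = -3.89*exp(h)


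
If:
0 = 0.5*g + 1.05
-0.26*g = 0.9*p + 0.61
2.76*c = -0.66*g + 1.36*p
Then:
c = 0.47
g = -2.10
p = -0.07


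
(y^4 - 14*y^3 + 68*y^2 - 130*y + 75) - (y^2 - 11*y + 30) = y^4 - 14*y^3 + 67*y^2 - 119*y + 45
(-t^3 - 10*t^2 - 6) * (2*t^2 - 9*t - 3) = -2*t^5 - 11*t^4 + 93*t^3 + 18*t^2 + 54*t + 18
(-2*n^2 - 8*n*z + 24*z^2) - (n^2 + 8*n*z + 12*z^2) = -3*n^2 - 16*n*z + 12*z^2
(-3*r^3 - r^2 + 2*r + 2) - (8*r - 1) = -3*r^3 - r^2 - 6*r + 3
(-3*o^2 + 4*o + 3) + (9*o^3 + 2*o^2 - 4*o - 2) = 9*o^3 - o^2 + 1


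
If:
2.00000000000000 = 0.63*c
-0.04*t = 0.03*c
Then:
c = 3.17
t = -2.38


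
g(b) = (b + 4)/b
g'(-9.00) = -0.05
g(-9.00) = 0.56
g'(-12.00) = -0.03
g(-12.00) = 0.67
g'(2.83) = -0.50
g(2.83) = 2.41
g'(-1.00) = -4.00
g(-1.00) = -3.00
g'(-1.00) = -4.00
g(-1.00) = -3.00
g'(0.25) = -64.00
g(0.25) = 17.00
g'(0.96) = -4.34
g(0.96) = 5.17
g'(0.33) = -36.73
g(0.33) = 13.12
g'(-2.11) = -0.90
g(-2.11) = -0.90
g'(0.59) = -11.49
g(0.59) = 7.78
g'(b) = 1/b - (b + 4)/b^2 = -4/b^2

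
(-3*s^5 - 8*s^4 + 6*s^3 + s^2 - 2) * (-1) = 3*s^5 + 8*s^4 - 6*s^3 - s^2 + 2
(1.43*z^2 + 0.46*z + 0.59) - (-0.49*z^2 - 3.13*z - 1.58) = 1.92*z^2 + 3.59*z + 2.17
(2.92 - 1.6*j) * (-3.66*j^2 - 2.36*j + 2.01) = 5.856*j^3 - 6.9112*j^2 - 10.1072*j + 5.8692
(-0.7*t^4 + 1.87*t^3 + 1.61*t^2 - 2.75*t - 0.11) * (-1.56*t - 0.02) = 1.092*t^5 - 2.9032*t^4 - 2.549*t^3 + 4.2578*t^2 + 0.2266*t + 0.0022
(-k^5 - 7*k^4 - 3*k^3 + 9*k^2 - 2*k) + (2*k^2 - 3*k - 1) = -k^5 - 7*k^4 - 3*k^3 + 11*k^2 - 5*k - 1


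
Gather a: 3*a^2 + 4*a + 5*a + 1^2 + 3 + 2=3*a^2 + 9*a + 6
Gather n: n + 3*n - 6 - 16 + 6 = 4*n - 16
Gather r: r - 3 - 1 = r - 4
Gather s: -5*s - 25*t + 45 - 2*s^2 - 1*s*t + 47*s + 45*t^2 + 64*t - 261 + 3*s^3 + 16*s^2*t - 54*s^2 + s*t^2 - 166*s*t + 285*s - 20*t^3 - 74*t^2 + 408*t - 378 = 3*s^3 + s^2*(16*t - 56) + s*(t^2 - 167*t + 327) - 20*t^3 - 29*t^2 + 447*t - 594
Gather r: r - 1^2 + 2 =r + 1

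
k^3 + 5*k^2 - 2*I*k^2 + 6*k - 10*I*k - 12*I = (k + 2)*(k + 3)*(k - 2*I)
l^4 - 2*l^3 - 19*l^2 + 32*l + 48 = (l - 4)*(l - 3)*(l + 1)*(l + 4)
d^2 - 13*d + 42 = (d - 7)*(d - 6)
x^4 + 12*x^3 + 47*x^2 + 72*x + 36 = (x + 1)*(x + 2)*(x + 3)*(x + 6)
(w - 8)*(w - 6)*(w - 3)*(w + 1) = w^4 - 16*w^3 + 73*w^2 - 54*w - 144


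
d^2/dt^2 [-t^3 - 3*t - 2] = -6*t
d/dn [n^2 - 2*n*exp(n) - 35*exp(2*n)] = -2*n*exp(n) + 2*n - 70*exp(2*n) - 2*exp(n)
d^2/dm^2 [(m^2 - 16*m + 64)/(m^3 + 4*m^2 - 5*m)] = 2*(m^6 - 48*m^5 + 207*m^4 + 1732*m^3 + 2112*m^2 - 3840*m + 1600)/(m^3*(m^6 + 12*m^5 + 33*m^4 - 56*m^3 - 165*m^2 + 300*m - 125))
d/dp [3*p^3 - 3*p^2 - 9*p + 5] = 9*p^2 - 6*p - 9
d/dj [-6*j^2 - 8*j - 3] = -12*j - 8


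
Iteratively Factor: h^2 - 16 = (h - 4)*(h + 4)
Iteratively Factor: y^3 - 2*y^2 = (y)*(y^2 - 2*y) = y*(y - 2)*(y)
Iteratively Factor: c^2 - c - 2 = (c + 1)*(c - 2)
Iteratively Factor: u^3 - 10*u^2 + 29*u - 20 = (u - 4)*(u^2 - 6*u + 5) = (u - 4)*(u - 1)*(u - 5)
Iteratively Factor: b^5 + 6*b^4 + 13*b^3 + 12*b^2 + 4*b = (b + 1)*(b^4 + 5*b^3 + 8*b^2 + 4*b) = (b + 1)*(b + 2)*(b^3 + 3*b^2 + 2*b) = (b + 1)^2*(b + 2)*(b^2 + 2*b) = (b + 1)^2*(b + 2)^2*(b)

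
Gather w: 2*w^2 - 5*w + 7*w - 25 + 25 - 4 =2*w^2 + 2*w - 4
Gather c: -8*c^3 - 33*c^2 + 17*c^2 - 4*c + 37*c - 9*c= -8*c^3 - 16*c^2 + 24*c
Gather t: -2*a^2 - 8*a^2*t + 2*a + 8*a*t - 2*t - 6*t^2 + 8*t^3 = -2*a^2 + 2*a + 8*t^3 - 6*t^2 + t*(-8*a^2 + 8*a - 2)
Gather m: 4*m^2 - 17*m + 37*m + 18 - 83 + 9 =4*m^2 + 20*m - 56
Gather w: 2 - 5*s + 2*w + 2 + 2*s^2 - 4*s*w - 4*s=2*s^2 - 9*s + w*(2 - 4*s) + 4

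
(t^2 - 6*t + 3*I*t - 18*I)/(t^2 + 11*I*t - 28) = (t^2 + 3*t*(-2 + I) - 18*I)/(t^2 + 11*I*t - 28)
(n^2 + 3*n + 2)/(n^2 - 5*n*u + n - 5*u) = (-n - 2)/(-n + 5*u)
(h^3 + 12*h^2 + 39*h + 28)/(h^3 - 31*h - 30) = (h^2 + 11*h + 28)/(h^2 - h - 30)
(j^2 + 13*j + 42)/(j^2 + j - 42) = (j + 6)/(j - 6)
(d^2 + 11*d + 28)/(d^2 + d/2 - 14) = 2*(d + 7)/(2*d - 7)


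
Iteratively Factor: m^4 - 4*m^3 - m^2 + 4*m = (m + 1)*(m^3 - 5*m^2 + 4*m) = (m - 4)*(m + 1)*(m^2 - m) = m*(m - 4)*(m + 1)*(m - 1)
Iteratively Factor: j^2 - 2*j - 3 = (j - 3)*(j + 1)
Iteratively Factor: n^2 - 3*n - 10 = (n + 2)*(n - 5)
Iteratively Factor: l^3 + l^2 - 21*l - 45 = (l + 3)*(l^2 - 2*l - 15) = (l - 5)*(l + 3)*(l + 3)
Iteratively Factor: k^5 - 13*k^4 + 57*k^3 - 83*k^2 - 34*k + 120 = (k - 4)*(k^4 - 9*k^3 + 21*k^2 + k - 30) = (k - 4)*(k - 2)*(k^3 - 7*k^2 + 7*k + 15) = (k - 4)*(k - 2)*(k + 1)*(k^2 - 8*k + 15) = (k - 5)*(k - 4)*(k - 2)*(k + 1)*(k - 3)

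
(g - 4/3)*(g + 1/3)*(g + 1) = g^3 - 13*g/9 - 4/9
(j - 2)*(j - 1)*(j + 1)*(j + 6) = j^4 + 4*j^3 - 13*j^2 - 4*j + 12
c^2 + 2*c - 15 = (c - 3)*(c + 5)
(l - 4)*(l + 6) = l^2 + 2*l - 24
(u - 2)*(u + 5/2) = u^2 + u/2 - 5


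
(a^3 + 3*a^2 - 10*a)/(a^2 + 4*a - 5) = a*(a - 2)/(a - 1)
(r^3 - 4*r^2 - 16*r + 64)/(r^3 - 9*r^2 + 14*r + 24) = (r^2 - 16)/(r^2 - 5*r - 6)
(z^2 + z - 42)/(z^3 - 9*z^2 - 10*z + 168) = (z + 7)/(z^2 - 3*z - 28)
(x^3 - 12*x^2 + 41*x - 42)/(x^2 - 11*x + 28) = (x^2 - 5*x + 6)/(x - 4)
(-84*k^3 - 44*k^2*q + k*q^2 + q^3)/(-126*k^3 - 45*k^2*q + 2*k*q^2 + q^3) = (2*k + q)/(3*k + q)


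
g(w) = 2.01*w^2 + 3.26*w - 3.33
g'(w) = 4.02*w + 3.26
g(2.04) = 11.69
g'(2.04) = 11.46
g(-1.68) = -3.13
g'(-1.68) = -3.49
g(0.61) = -0.59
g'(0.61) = 5.71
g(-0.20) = -3.90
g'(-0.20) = 2.46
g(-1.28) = -4.21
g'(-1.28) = -1.89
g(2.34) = 15.30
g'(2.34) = 12.67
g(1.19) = 3.40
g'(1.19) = 8.04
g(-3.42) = 9.03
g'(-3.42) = -10.49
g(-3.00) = 4.98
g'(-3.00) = -8.80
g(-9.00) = 130.14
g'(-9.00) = -32.92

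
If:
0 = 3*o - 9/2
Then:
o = 3/2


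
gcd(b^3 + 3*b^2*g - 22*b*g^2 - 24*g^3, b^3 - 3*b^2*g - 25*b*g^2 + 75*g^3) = 1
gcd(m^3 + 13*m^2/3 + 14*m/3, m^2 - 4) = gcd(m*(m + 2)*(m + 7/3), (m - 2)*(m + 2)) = m + 2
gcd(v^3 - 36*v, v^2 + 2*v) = v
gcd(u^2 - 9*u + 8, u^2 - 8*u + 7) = u - 1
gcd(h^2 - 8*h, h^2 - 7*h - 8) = h - 8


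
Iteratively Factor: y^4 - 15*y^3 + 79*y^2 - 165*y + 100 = (y - 1)*(y^3 - 14*y^2 + 65*y - 100) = (y - 5)*(y - 1)*(y^2 - 9*y + 20) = (y - 5)^2*(y - 1)*(y - 4)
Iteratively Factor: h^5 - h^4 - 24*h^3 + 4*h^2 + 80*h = (h)*(h^4 - h^3 - 24*h^2 + 4*h + 80) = h*(h + 4)*(h^3 - 5*h^2 - 4*h + 20) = h*(h + 2)*(h + 4)*(h^2 - 7*h + 10) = h*(h - 2)*(h + 2)*(h + 4)*(h - 5)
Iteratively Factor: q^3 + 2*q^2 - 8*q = (q - 2)*(q^2 + 4*q) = q*(q - 2)*(q + 4)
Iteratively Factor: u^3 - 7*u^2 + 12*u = (u - 3)*(u^2 - 4*u) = u*(u - 3)*(u - 4)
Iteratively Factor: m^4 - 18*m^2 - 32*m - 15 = (m + 1)*(m^3 - m^2 - 17*m - 15) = (m + 1)^2*(m^2 - 2*m - 15) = (m - 5)*(m + 1)^2*(m + 3)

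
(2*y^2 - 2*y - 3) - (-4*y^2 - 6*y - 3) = 6*y^2 + 4*y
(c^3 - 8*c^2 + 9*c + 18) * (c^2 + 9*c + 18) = c^5 + c^4 - 45*c^3 - 45*c^2 + 324*c + 324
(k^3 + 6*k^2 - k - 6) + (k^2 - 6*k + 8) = k^3 + 7*k^2 - 7*k + 2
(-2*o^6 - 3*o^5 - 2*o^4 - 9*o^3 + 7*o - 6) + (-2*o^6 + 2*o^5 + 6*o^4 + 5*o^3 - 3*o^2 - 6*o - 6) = -4*o^6 - o^5 + 4*o^4 - 4*o^3 - 3*o^2 + o - 12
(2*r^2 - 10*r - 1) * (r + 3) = 2*r^3 - 4*r^2 - 31*r - 3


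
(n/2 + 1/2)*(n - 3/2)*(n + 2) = n^3/2 + 3*n^2/4 - 5*n/4 - 3/2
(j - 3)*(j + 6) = j^2 + 3*j - 18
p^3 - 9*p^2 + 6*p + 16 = (p - 8)*(p - 2)*(p + 1)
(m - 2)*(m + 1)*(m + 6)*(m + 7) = m^4 + 12*m^3 + 27*m^2 - 68*m - 84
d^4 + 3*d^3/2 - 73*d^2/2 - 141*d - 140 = (d - 7)*(d + 2)*(d + 5/2)*(d + 4)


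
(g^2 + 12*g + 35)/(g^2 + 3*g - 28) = (g + 5)/(g - 4)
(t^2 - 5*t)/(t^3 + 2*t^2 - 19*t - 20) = t*(t - 5)/(t^3 + 2*t^2 - 19*t - 20)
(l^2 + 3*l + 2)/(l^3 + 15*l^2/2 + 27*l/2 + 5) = 2*(l + 1)/(2*l^2 + 11*l + 5)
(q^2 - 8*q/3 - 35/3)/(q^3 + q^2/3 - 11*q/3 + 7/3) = (q - 5)/(q^2 - 2*q + 1)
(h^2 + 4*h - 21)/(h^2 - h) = (h^2 + 4*h - 21)/(h*(h - 1))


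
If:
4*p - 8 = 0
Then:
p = 2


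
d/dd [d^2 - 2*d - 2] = 2*d - 2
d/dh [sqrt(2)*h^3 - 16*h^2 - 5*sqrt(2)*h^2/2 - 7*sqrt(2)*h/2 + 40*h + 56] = 3*sqrt(2)*h^2 - 32*h - 5*sqrt(2)*h - 7*sqrt(2)/2 + 40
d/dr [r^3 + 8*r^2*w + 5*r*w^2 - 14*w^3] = 3*r^2 + 16*r*w + 5*w^2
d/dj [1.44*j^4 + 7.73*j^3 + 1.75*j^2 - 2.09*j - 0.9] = 5.76*j^3 + 23.19*j^2 + 3.5*j - 2.09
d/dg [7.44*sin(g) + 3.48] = 7.44*cos(g)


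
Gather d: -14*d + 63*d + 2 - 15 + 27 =49*d + 14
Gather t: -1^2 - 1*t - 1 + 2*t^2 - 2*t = 2*t^2 - 3*t - 2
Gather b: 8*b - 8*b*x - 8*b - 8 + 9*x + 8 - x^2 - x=-8*b*x - x^2 + 8*x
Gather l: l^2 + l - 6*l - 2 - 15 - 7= l^2 - 5*l - 24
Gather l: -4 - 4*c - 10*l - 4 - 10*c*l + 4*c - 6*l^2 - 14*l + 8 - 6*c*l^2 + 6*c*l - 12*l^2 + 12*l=l^2*(-6*c - 18) + l*(-4*c - 12)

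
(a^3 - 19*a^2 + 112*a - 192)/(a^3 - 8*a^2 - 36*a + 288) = (a^2 - 11*a + 24)/(a^2 - 36)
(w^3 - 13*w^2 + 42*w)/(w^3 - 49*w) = (w - 6)/(w + 7)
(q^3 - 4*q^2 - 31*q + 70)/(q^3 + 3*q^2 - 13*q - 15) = (q^2 - 9*q + 14)/(q^2 - 2*q - 3)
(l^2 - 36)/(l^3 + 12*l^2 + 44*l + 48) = (l - 6)/(l^2 + 6*l + 8)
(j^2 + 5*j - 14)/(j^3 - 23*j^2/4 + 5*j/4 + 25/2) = 4*(j + 7)/(4*j^2 - 15*j - 25)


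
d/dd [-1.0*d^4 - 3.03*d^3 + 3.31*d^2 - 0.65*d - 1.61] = -4.0*d^3 - 9.09*d^2 + 6.62*d - 0.65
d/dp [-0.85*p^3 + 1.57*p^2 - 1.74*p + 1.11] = -2.55*p^2 + 3.14*p - 1.74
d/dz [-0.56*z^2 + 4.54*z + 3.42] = 4.54 - 1.12*z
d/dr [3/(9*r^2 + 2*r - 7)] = 6*(-9*r - 1)/(9*r^2 + 2*r - 7)^2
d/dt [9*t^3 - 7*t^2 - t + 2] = 27*t^2 - 14*t - 1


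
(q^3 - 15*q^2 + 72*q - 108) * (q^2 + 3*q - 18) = q^5 - 12*q^4 + 9*q^3 + 378*q^2 - 1620*q + 1944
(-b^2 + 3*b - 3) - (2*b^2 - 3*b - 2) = -3*b^2 + 6*b - 1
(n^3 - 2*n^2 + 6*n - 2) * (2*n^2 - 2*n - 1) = 2*n^5 - 6*n^4 + 15*n^3 - 14*n^2 - 2*n + 2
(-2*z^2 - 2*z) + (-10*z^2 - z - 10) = -12*z^2 - 3*z - 10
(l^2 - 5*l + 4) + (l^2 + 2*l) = 2*l^2 - 3*l + 4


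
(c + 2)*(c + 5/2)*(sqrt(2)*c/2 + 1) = sqrt(2)*c^3/2 + c^2 + 9*sqrt(2)*c^2/4 + 5*sqrt(2)*c/2 + 9*c/2 + 5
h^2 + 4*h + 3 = (h + 1)*(h + 3)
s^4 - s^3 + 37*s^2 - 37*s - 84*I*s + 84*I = (s - 1)*(s - 4*I)*(s - 3*I)*(s + 7*I)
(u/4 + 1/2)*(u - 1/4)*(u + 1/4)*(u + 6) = u^4/4 + 2*u^3 + 191*u^2/64 - u/8 - 3/16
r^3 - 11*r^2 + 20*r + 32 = (r - 8)*(r - 4)*(r + 1)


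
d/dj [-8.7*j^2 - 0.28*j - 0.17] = -17.4*j - 0.28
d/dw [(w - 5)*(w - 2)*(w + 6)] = 3*w^2 - 2*w - 32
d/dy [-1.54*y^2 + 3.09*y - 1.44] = 3.09 - 3.08*y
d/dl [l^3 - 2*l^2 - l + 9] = 3*l^2 - 4*l - 1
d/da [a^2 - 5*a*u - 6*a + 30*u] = 2*a - 5*u - 6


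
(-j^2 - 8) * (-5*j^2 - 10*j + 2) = 5*j^4 + 10*j^3 + 38*j^2 + 80*j - 16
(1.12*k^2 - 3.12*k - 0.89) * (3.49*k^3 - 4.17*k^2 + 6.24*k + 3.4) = 3.9088*k^5 - 15.5592*k^4 + 16.8931*k^3 - 11.9495*k^2 - 16.1616*k - 3.026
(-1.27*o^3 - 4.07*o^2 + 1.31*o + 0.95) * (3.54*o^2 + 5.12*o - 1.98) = -4.4958*o^5 - 20.9102*o^4 - 13.6864*o^3 + 18.1288*o^2 + 2.2702*o - 1.881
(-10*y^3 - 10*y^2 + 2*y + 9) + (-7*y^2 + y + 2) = -10*y^3 - 17*y^2 + 3*y + 11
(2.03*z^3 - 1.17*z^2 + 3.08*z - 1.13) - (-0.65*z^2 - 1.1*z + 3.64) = 2.03*z^3 - 0.52*z^2 + 4.18*z - 4.77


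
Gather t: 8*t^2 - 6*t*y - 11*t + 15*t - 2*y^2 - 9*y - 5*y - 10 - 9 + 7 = 8*t^2 + t*(4 - 6*y) - 2*y^2 - 14*y - 12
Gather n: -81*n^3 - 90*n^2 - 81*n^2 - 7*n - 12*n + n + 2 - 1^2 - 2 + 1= -81*n^3 - 171*n^2 - 18*n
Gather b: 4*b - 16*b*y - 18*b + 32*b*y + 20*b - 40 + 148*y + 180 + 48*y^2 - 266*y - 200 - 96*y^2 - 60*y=b*(16*y + 6) - 48*y^2 - 178*y - 60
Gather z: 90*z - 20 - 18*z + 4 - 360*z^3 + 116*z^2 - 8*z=-360*z^3 + 116*z^2 + 64*z - 16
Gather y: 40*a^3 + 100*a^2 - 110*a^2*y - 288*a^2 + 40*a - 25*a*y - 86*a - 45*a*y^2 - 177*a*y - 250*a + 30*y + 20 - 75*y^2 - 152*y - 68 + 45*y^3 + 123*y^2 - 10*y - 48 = 40*a^3 - 188*a^2 - 296*a + 45*y^3 + y^2*(48 - 45*a) + y*(-110*a^2 - 202*a - 132) - 96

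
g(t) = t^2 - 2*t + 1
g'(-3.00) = -8.00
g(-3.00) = 16.00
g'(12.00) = 22.00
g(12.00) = 121.00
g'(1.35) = 0.70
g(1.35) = 0.12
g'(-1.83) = -5.66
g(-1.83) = 8.01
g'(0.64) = -0.72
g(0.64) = 0.13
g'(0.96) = -0.08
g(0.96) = 0.00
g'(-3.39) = -8.78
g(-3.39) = 19.27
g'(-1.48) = -4.96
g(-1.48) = 6.15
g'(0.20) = -1.60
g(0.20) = 0.64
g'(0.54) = -0.92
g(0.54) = 0.21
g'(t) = 2*t - 2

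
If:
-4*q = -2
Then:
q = 1/2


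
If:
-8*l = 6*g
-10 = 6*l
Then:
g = 20/9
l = -5/3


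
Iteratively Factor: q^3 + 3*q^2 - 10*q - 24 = (q - 3)*(q^2 + 6*q + 8) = (q - 3)*(q + 2)*(q + 4)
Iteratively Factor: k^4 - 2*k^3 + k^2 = (k - 1)*(k^3 - k^2) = (k - 1)^2*(k^2) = k*(k - 1)^2*(k)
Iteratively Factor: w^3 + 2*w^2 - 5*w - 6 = (w + 3)*(w^2 - w - 2) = (w - 2)*(w + 3)*(w + 1)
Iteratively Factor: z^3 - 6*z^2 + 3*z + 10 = (z + 1)*(z^2 - 7*z + 10) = (z - 5)*(z + 1)*(z - 2)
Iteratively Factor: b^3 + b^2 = (b + 1)*(b^2) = b*(b + 1)*(b)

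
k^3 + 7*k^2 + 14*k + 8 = (k + 1)*(k + 2)*(k + 4)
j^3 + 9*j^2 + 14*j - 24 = (j - 1)*(j + 4)*(j + 6)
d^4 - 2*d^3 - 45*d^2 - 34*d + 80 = (d - 8)*(d - 1)*(d + 2)*(d + 5)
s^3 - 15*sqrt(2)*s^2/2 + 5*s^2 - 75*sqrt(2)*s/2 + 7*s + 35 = (s + 5)*(s - 7*sqrt(2))*(s - sqrt(2)/2)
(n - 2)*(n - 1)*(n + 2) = n^3 - n^2 - 4*n + 4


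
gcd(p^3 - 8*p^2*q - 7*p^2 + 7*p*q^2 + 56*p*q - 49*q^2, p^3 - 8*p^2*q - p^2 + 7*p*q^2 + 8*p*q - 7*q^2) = p^2 - 8*p*q + 7*q^2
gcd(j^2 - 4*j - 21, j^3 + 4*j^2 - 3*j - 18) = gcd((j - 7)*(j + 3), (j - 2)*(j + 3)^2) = j + 3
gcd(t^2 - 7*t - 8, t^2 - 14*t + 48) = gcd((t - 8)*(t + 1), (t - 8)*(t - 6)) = t - 8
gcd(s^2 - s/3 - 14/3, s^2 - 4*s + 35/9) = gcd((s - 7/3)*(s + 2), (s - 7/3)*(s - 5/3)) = s - 7/3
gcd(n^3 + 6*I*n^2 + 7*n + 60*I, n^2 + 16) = n + 4*I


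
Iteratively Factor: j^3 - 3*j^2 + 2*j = (j)*(j^2 - 3*j + 2) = j*(j - 1)*(j - 2)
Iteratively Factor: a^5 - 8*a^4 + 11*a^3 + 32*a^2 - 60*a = (a - 3)*(a^4 - 5*a^3 - 4*a^2 + 20*a) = (a - 3)*(a - 2)*(a^3 - 3*a^2 - 10*a) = (a - 3)*(a - 2)*(a + 2)*(a^2 - 5*a) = (a - 5)*(a - 3)*(a - 2)*(a + 2)*(a)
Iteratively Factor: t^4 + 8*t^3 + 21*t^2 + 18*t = (t)*(t^3 + 8*t^2 + 21*t + 18) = t*(t + 3)*(t^2 + 5*t + 6) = t*(t + 3)^2*(t + 2)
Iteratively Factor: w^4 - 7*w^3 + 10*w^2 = (w)*(w^3 - 7*w^2 + 10*w) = w*(w - 2)*(w^2 - 5*w) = w^2*(w - 2)*(w - 5)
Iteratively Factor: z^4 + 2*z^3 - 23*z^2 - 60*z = (z - 5)*(z^3 + 7*z^2 + 12*z) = z*(z - 5)*(z^2 + 7*z + 12) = z*(z - 5)*(z + 3)*(z + 4)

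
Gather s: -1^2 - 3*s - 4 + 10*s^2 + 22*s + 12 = 10*s^2 + 19*s + 7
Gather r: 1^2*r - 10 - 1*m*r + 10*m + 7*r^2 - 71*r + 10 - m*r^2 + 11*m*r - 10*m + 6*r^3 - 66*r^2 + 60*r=6*r^3 + r^2*(-m - 59) + r*(10*m - 10)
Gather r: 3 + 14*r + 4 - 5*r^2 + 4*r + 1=-5*r^2 + 18*r + 8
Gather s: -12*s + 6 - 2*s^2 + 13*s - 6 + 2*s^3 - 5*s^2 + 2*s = 2*s^3 - 7*s^2 + 3*s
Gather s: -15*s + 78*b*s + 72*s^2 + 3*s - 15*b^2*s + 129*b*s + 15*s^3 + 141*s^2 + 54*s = 15*s^3 + 213*s^2 + s*(-15*b^2 + 207*b + 42)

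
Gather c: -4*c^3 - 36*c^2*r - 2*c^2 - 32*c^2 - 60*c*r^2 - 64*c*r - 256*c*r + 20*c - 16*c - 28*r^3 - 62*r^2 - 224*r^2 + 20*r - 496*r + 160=-4*c^3 + c^2*(-36*r - 34) + c*(-60*r^2 - 320*r + 4) - 28*r^3 - 286*r^2 - 476*r + 160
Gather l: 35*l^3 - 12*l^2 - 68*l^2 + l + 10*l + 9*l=35*l^3 - 80*l^2 + 20*l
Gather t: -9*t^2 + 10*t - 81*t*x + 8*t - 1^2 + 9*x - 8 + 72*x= -9*t^2 + t*(18 - 81*x) + 81*x - 9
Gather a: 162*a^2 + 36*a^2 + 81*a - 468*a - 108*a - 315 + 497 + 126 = 198*a^2 - 495*a + 308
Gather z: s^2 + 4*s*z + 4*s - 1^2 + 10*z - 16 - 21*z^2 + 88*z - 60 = s^2 + 4*s - 21*z^2 + z*(4*s + 98) - 77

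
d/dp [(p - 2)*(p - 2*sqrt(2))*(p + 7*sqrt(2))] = 3*p^2 - 4*p + 10*sqrt(2)*p - 28 - 10*sqrt(2)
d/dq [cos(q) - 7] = -sin(q)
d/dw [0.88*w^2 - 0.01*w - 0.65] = 1.76*w - 0.01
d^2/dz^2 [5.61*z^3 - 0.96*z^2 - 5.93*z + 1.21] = 33.66*z - 1.92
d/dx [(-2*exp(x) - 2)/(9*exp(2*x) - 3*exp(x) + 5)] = (18*exp(2*x) + 36*exp(x) - 16)*exp(x)/(81*exp(4*x) - 54*exp(3*x) + 99*exp(2*x) - 30*exp(x) + 25)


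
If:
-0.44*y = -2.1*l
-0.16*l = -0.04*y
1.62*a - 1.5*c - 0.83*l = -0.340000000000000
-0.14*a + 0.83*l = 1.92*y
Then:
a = 0.00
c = 0.23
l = 0.00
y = 0.00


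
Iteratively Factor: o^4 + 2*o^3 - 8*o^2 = (o - 2)*(o^3 + 4*o^2) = (o - 2)*(o + 4)*(o^2) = o*(o - 2)*(o + 4)*(o)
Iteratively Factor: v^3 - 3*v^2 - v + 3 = (v - 3)*(v^2 - 1) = (v - 3)*(v + 1)*(v - 1)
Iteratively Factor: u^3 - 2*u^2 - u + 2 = (u - 2)*(u^2 - 1) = (u - 2)*(u - 1)*(u + 1)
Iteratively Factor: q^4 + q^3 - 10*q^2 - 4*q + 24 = (q - 2)*(q^3 + 3*q^2 - 4*q - 12) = (q - 2)*(q + 2)*(q^2 + q - 6) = (q - 2)^2*(q + 2)*(q + 3)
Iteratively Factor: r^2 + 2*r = (r)*(r + 2)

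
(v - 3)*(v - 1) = v^2 - 4*v + 3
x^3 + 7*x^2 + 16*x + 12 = (x + 2)^2*(x + 3)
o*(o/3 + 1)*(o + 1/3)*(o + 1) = o^4/3 + 13*o^3/9 + 13*o^2/9 + o/3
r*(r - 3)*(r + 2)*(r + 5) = r^4 + 4*r^3 - 11*r^2 - 30*r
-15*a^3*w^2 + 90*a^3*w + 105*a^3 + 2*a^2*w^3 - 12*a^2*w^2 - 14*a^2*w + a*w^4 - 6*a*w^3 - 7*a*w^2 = (-3*a + w)*(5*a + w)*(w - 7)*(a*w + a)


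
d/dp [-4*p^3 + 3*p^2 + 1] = 6*p*(1 - 2*p)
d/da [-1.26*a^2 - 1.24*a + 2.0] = -2.52*a - 1.24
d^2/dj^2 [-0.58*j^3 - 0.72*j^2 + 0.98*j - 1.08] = -3.48*j - 1.44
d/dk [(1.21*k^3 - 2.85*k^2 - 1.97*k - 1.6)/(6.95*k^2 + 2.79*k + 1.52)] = (8.4095*k^4 + 6.7518*k^3 + 11.2576*k^2 + 13.576*k + 1.4696)/(48.3025*k^4 + 38.781*k^3 + 28.9121*k^2 + 8.4816*k + 2.3104)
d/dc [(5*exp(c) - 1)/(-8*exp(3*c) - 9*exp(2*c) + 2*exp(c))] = (80*exp(3*c) + 21*exp(2*c) - 18*exp(c) + 2)*exp(-c)/(64*exp(4*c) + 144*exp(3*c) + 49*exp(2*c) - 36*exp(c) + 4)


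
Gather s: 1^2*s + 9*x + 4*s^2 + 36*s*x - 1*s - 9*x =4*s^2 + 36*s*x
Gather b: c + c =2*c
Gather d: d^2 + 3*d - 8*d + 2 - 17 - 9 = d^2 - 5*d - 24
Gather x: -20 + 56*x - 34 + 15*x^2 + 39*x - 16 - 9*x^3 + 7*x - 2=-9*x^3 + 15*x^2 + 102*x - 72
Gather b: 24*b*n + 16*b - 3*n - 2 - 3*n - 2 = b*(24*n + 16) - 6*n - 4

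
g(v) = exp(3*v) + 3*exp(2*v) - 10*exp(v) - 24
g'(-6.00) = -0.02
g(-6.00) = -24.02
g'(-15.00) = 0.00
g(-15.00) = -24.00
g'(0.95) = 66.12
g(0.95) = -12.51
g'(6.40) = 656163610.28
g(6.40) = 219079384.58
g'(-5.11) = -0.06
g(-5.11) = -24.06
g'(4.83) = 5981906.04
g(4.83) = 2008787.72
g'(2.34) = 3899.17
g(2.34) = 1314.28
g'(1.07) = 96.18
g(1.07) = -2.88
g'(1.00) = 77.41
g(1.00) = -8.93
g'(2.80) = 14799.31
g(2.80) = 5069.90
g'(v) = 3*exp(3*v) + 6*exp(2*v) - 10*exp(v)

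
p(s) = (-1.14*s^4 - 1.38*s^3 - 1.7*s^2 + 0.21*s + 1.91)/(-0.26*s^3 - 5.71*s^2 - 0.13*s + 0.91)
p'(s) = (0.78*s^2 + 11.42*s + 0.13)*(-1.14*s^4 - 1.38*s^3 - 1.7*s^2 + 0.21*s + 1.91)/(-0.26*s^3 - 5.71*s^2 - 0.13*s + 0.91)^2 + (-4.56*s^3 - 4.14*s^2 - 3.4*s + 0.21)/(-0.26*s^3 - 5.71*s^2 - 0.13*s + 0.91) = (0.2964*s^6 + 13.0188*s^5 + 7.8824*s^4 - 3.6816*s^3 - 0.8575*s^2 + 18.7182*s + 0.4394)/(0.0676*s^6 + 2.9692*s^5 + 32.6717*s^4 + 1.0114*s^3 - 10.3753*s^2 - 0.2366*s + 0.8281)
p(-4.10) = 3.32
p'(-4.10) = -1.92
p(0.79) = 0.04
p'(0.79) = 2.41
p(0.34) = 8.77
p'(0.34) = 175.94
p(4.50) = 4.50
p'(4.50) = 1.52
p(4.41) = 4.36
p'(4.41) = 1.51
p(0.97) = 0.36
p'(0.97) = 1.41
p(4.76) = 4.90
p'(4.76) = 1.58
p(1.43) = 0.86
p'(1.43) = 0.93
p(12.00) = 20.65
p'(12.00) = 2.65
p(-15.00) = 132.15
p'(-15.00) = -37.30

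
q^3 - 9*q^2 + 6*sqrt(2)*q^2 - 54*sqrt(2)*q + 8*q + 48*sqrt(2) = (q - 8)*(q - 1)*(q + 6*sqrt(2))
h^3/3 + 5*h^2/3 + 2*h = h*(h/3 + 1)*(h + 2)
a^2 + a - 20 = (a - 4)*(a + 5)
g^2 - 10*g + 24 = (g - 6)*(g - 4)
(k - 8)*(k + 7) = k^2 - k - 56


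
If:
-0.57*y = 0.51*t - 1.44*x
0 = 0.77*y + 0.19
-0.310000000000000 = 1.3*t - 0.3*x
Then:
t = -0.28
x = -0.20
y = -0.25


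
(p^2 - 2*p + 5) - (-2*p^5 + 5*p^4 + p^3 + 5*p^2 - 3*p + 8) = 2*p^5 - 5*p^4 - p^3 - 4*p^2 + p - 3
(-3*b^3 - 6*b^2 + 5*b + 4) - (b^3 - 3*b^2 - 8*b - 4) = -4*b^3 - 3*b^2 + 13*b + 8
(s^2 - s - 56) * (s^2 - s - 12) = s^4 - 2*s^3 - 67*s^2 + 68*s + 672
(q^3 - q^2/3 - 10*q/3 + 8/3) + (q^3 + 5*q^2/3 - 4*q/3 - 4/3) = 2*q^3 + 4*q^2/3 - 14*q/3 + 4/3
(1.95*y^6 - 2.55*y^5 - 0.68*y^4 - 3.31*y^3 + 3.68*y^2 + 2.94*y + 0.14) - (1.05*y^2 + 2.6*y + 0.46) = 1.95*y^6 - 2.55*y^5 - 0.68*y^4 - 3.31*y^3 + 2.63*y^2 + 0.34*y - 0.32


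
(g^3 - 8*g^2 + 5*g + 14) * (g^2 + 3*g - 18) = g^5 - 5*g^4 - 37*g^3 + 173*g^2 - 48*g - 252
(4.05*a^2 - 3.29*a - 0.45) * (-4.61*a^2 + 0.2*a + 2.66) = -18.6705*a^4 + 15.9769*a^3 + 12.1895*a^2 - 8.8414*a - 1.197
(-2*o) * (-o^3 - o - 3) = 2*o^4 + 2*o^2 + 6*o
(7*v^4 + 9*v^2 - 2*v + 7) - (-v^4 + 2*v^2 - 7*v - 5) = 8*v^4 + 7*v^2 + 5*v + 12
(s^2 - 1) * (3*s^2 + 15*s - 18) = 3*s^4 + 15*s^3 - 21*s^2 - 15*s + 18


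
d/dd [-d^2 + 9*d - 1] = 9 - 2*d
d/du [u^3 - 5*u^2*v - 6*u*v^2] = 3*u^2 - 10*u*v - 6*v^2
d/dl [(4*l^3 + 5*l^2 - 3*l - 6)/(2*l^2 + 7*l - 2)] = (8*l^4 + 56*l^3 + 17*l^2 + 4*l + 48)/(4*l^4 + 28*l^3 + 41*l^2 - 28*l + 4)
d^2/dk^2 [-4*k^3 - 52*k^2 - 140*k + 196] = -24*k - 104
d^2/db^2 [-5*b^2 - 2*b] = -10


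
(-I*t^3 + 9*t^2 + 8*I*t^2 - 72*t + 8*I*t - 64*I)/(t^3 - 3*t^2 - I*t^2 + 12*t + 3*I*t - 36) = (-I*t^3 + t^2*(9 + 8*I) + 8*t*(-9 + I) - 64*I)/(t^3 - t^2*(3 + I) + 3*t*(4 + I) - 36)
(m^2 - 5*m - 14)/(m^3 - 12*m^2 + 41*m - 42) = (m + 2)/(m^2 - 5*m + 6)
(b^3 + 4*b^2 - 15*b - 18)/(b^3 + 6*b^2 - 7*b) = (b^3 + 4*b^2 - 15*b - 18)/(b*(b^2 + 6*b - 7))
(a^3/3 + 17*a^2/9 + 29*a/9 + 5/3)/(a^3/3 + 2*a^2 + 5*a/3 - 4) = (3*a^2 + 8*a + 5)/(3*(a^2 + 3*a - 4))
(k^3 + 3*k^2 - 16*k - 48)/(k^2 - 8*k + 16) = (k^2 + 7*k + 12)/(k - 4)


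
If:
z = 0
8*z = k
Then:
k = 0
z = 0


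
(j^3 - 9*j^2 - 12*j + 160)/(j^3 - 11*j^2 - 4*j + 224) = (j - 5)/(j - 7)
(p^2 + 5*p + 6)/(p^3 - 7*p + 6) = (p + 2)/(p^2 - 3*p + 2)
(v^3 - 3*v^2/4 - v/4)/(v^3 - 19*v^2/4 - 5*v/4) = (v - 1)/(v - 5)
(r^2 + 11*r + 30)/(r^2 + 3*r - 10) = (r + 6)/(r - 2)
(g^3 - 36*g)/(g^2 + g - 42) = g*(g + 6)/(g + 7)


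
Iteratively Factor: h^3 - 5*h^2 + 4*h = (h - 4)*(h^2 - h) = h*(h - 4)*(h - 1)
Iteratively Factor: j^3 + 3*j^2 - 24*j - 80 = (j + 4)*(j^2 - j - 20) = (j + 4)^2*(j - 5)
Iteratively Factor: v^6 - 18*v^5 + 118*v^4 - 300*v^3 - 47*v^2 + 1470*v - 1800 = (v - 3)*(v^5 - 15*v^4 + 73*v^3 - 81*v^2 - 290*v + 600) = (v - 5)*(v - 3)*(v^4 - 10*v^3 + 23*v^2 + 34*v - 120) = (v - 5)*(v - 3)^2*(v^3 - 7*v^2 + 2*v + 40) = (v - 5)^2*(v - 3)^2*(v^2 - 2*v - 8) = (v - 5)^2*(v - 4)*(v - 3)^2*(v + 2)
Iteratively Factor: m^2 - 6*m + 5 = (m - 5)*(m - 1)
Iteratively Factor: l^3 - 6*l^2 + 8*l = (l - 4)*(l^2 - 2*l) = l*(l - 4)*(l - 2)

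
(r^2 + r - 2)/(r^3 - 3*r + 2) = 1/(r - 1)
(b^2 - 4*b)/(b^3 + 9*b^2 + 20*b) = (b - 4)/(b^2 + 9*b + 20)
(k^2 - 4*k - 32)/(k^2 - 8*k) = (k + 4)/k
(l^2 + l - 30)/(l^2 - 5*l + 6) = (l^2 + l - 30)/(l^2 - 5*l + 6)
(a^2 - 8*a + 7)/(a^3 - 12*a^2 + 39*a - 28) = 1/(a - 4)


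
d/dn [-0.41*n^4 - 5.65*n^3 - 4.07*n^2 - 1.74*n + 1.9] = -1.64*n^3 - 16.95*n^2 - 8.14*n - 1.74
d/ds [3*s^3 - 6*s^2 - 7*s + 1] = 9*s^2 - 12*s - 7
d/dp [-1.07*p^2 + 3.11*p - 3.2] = 3.11 - 2.14*p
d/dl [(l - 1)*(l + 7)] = 2*l + 6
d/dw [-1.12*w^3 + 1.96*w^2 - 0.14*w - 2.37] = -3.36*w^2 + 3.92*w - 0.14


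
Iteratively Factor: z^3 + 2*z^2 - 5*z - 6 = (z + 3)*(z^2 - z - 2) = (z - 2)*(z + 3)*(z + 1)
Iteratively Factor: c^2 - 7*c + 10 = (c - 2)*(c - 5)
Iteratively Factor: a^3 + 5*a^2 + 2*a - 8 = (a + 2)*(a^2 + 3*a - 4) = (a + 2)*(a + 4)*(a - 1)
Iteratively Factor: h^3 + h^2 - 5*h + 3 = (h - 1)*(h^2 + 2*h - 3) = (h - 1)^2*(h + 3)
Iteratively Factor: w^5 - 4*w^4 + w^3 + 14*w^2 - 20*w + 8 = (w - 2)*(w^4 - 2*w^3 - 3*w^2 + 8*w - 4) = (w - 2)^2*(w^3 - 3*w + 2) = (w - 2)^2*(w - 1)*(w^2 + w - 2) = (w - 2)^2*(w - 1)*(w + 2)*(w - 1)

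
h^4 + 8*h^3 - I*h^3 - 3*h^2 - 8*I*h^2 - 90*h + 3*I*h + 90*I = (h - 3)*(h + 5)*(h + 6)*(h - I)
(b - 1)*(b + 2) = b^2 + b - 2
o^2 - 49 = (o - 7)*(o + 7)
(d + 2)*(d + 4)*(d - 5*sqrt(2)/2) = d^3 - 5*sqrt(2)*d^2/2 + 6*d^2 - 15*sqrt(2)*d + 8*d - 20*sqrt(2)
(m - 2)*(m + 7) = m^2 + 5*m - 14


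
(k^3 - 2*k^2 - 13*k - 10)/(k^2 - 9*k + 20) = (k^2 + 3*k + 2)/(k - 4)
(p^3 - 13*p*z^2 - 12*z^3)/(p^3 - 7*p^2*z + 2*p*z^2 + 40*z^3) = (-p^2 - 4*p*z - 3*z^2)/(-p^2 + 3*p*z + 10*z^2)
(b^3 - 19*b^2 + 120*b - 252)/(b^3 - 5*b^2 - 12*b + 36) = (b^2 - 13*b + 42)/(b^2 + b - 6)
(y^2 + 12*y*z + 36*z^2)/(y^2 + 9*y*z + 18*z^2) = (y + 6*z)/(y + 3*z)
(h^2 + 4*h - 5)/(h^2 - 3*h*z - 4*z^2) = (-h^2 - 4*h + 5)/(-h^2 + 3*h*z + 4*z^2)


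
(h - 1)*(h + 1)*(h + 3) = h^3 + 3*h^2 - h - 3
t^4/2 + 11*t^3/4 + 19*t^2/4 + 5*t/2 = t*(t/2 + 1)*(t + 1)*(t + 5/2)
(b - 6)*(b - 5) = b^2 - 11*b + 30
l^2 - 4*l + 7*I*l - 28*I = (l - 4)*(l + 7*I)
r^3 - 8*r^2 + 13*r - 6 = (r - 6)*(r - 1)^2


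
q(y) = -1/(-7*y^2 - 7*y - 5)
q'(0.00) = -0.28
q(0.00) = 0.20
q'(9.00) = 0.00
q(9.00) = 0.00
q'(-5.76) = 0.00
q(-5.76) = 0.01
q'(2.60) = -0.01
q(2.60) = 0.01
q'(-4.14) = 0.01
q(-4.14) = 0.01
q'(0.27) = -0.20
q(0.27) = 0.14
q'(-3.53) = 0.01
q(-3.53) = 0.01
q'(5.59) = -0.00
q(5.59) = 0.00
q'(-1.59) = 0.11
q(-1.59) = 0.09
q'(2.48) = -0.01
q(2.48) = 0.02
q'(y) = -(14*y + 7)/(-7*y^2 - 7*y - 5)^2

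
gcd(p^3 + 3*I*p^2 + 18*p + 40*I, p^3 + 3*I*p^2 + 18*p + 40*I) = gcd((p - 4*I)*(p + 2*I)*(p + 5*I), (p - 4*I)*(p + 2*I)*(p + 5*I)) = p^3 + 3*I*p^2 + 18*p + 40*I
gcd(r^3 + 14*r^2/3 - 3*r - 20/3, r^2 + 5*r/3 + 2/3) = r + 1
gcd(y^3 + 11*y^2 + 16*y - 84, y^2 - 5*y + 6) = y - 2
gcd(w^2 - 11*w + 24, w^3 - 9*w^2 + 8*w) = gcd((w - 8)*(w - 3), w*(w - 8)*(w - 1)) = w - 8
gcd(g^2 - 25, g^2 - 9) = 1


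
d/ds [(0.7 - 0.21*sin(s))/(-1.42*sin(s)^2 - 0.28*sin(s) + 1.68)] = (-0.2982*sin(s)^2 + 1.988*sin(s) - 0.1568)*cos(s)/(2.0164*sin(s)^4 + 0.7952*sin(s)^3 - 4.6928*sin(s)^2 - 0.9408*sin(s) + 2.8224)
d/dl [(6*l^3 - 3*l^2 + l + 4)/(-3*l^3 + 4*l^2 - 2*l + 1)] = (15*l^4 - 18*l^3 + 56*l^2 - 38*l + 9)/(9*l^6 - 24*l^5 + 28*l^4 - 22*l^3 + 12*l^2 - 4*l + 1)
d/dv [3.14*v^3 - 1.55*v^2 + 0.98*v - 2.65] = 9.42*v^2 - 3.1*v + 0.98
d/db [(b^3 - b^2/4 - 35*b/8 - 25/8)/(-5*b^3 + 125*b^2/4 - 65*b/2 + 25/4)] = 3*(64*b^4 - 232*b^3 + 249*b^2 + 410*b - 275)/(10*(16*b^6 - 200*b^5 + 833*b^4 - 1340*b^3 + 926*b^2 - 260*b + 25))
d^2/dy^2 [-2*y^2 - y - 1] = -4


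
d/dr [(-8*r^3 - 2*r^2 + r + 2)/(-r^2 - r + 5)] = (8*r^4 + 16*r^3 - 117*r^2 - 16*r + 7)/(r^4 + 2*r^3 - 9*r^2 - 10*r + 25)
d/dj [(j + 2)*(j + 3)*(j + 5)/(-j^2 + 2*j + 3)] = (-j^4 + 4*j^3 + 60*j^2 + 120*j + 33)/(j^4 - 4*j^3 - 2*j^2 + 12*j + 9)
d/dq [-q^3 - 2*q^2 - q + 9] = -3*q^2 - 4*q - 1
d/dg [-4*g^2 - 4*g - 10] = -8*g - 4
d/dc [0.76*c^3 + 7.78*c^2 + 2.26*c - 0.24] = 2.28*c^2 + 15.56*c + 2.26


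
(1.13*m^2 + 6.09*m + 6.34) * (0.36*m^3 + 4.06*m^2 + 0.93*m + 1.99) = 0.4068*m^5 + 6.7802*m^4 + 28.0587*m^3 + 33.6528*m^2 + 18.0153*m + 12.6166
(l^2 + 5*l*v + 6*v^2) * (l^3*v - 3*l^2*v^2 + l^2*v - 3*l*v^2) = l^5*v + 2*l^4*v^2 + l^4*v - 9*l^3*v^3 + 2*l^3*v^2 - 18*l^2*v^4 - 9*l^2*v^3 - 18*l*v^4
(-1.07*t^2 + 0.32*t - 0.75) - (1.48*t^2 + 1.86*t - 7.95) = -2.55*t^2 - 1.54*t + 7.2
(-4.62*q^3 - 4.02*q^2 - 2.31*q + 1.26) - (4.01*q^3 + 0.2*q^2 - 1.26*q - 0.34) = -8.63*q^3 - 4.22*q^2 - 1.05*q + 1.6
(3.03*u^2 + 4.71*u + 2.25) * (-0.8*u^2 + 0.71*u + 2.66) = -2.424*u^4 - 1.6167*u^3 + 9.6039*u^2 + 14.1261*u + 5.985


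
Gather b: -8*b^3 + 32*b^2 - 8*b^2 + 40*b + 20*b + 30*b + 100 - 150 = -8*b^3 + 24*b^2 + 90*b - 50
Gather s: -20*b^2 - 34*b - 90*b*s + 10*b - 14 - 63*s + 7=-20*b^2 - 24*b + s*(-90*b - 63) - 7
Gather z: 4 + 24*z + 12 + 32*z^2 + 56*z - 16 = 32*z^2 + 80*z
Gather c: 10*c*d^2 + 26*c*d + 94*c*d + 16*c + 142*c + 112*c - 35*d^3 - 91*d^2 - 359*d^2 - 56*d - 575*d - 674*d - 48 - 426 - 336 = c*(10*d^2 + 120*d + 270) - 35*d^3 - 450*d^2 - 1305*d - 810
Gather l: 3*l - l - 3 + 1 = 2*l - 2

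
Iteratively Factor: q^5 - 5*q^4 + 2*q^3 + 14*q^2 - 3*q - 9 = (q + 1)*(q^4 - 6*q^3 + 8*q^2 + 6*q - 9) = (q - 3)*(q + 1)*(q^3 - 3*q^2 - q + 3) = (q - 3)*(q + 1)^2*(q^2 - 4*q + 3) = (q - 3)^2*(q + 1)^2*(q - 1)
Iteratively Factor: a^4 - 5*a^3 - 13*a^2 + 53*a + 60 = (a - 5)*(a^3 - 13*a - 12) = (a - 5)*(a + 1)*(a^2 - a - 12) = (a - 5)*(a + 1)*(a + 3)*(a - 4)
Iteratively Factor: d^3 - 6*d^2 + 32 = (d - 4)*(d^2 - 2*d - 8) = (d - 4)^2*(d + 2)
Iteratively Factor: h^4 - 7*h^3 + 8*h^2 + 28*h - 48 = (h - 3)*(h^3 - 4*h^2 - 4*h + 16) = (h - 4)*(h - 3)*(h^2 - 4) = (h - 4)*(h - 3)*(h + 2)*(h - 2)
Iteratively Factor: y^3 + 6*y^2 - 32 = (y + 4)*(y^2 + 2*y - 8) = (y - 2)*(y + 4)*(y + 4)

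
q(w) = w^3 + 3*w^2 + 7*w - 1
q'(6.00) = 151.00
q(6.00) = 365.00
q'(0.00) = 7.00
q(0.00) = -1.00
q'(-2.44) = 10.22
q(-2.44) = -14.75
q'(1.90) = 29.23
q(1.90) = 29.99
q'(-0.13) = 6.27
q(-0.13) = -1.86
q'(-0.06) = 6.65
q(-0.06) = -1.41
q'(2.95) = 50.81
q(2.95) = 71.43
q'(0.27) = 8.84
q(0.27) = 1.13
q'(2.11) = 33.02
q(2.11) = 36.52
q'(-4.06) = 32.09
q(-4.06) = -46.89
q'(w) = 3*w^2 + 6*w + 7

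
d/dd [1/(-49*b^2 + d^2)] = -2*d/(49*b^2 - d^2)^2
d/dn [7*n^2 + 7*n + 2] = 14*n + 7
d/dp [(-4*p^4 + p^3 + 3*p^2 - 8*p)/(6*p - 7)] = (-72*p^4 + 124*p^3 - 3*p^2 - 42*p + 56)/(36*p^2 - 84*p + 49)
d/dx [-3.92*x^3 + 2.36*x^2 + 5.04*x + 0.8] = -11.76*x^2 + 4.72*x + 5.04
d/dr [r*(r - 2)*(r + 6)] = 3*r^2 + 8*r - 12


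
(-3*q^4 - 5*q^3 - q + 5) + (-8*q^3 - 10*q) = -3*q^4 - 13*q^3 - 11*q + 5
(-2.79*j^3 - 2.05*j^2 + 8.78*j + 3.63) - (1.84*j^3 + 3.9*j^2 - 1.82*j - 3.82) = -4.63*j^3 - 5.95*j^2 + 10.6*j + 7.45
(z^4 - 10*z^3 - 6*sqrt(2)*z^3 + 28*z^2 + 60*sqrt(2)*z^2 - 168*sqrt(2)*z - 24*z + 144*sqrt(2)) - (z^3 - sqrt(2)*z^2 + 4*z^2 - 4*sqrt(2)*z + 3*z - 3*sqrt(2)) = z^4 - 11*z^3 - 6*sqrt(2)*z^3 + 24*z^2 + 61*sqrt(2)*z^2 - 164*sqrt(2)*z - 27*z + 147*sqrt(2)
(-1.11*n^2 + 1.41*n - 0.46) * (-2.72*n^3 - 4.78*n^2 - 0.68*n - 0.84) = 3.0192*n^5 + 1.4706*n^4 - 4.7338*n^3 + 2.1724*n^2 - 0.8716*n + 0.3864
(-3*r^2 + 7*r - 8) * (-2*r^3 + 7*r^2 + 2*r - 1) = 6*r^5 - 35*r^4 + 59*r^3 - 39*r^2 - 23*r + 8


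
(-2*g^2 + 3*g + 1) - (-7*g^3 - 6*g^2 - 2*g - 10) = 7*g^3 + 4*g^2 + 5*g + 11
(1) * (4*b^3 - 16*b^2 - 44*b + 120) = 4*b^3 - 16*b^2 - 44*b + 120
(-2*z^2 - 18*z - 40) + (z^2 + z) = -z^2 - 17*z - 40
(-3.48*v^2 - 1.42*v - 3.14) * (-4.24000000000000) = 14.7552*v^2 + 6.0208*v + 13.3136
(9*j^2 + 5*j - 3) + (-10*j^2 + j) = -j^2 + 6*j - 3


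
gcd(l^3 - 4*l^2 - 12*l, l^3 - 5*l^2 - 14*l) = l^2 + 2*l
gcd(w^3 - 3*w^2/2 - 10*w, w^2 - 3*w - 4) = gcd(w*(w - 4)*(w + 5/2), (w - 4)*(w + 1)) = w - 4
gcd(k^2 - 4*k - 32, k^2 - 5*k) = 1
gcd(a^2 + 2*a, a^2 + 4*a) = a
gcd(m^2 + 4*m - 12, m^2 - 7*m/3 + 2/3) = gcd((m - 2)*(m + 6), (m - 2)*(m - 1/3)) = m - 2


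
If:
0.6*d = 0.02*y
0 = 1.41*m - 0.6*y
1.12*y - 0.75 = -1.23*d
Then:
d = 0.02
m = 0.27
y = 0.65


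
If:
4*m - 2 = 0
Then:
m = 1/2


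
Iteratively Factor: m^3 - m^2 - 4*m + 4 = (m - 2)*(m^2 + m - 2) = (m - 2)*(m + 2)*(m - 1)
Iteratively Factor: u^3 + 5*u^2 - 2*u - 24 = (u + 4)*(u^2 + u - 6) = (u - 2)*(u + 4)*(u + 3)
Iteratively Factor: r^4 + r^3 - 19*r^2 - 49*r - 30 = (r + 2)*(r^3 - r^2 - 17*r - 15) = (r + 1)*(r + 2)*(r^2 - 2*r - 15) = (r - 5)*(r + 1)*(r + 2)*(r + 3)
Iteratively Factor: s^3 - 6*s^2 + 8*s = (s - 4)*(s^2 - 2*s) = (s - 4)*(s - 2)*(s)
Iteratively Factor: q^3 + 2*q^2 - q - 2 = (q + 2)*(q^2 - 1) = (q + 1)*(q + 2)*(q - 1)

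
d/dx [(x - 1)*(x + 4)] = 2*x + 3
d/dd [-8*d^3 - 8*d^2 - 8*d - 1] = -24*d^2 - 16*d - 8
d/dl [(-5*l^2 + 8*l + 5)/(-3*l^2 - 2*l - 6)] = 2*(17*l^2 + 45*l - 19)/(9*l^4 + 12*l^3 + 40*l^2 + 24*l + 36)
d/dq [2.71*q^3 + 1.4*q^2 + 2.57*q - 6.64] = 8.13*q^2 + 2.8*q + 2.57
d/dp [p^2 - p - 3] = 2*p - 1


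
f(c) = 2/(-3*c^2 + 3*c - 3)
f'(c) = 2*(6*c - 3)/(-3*c^2 + 3*c - 3)^2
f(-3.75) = -0.04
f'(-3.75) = -0.02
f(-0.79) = -0.28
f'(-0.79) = -0.30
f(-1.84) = -0.11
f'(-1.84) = -0.08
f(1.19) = -0.54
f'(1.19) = 0.61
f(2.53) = -0.14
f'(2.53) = 0.11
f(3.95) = -0.05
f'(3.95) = 0.03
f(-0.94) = -0.24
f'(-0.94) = -0.24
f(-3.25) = -0.05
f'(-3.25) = -0.02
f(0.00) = -0.67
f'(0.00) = -0.67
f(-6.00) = -0.02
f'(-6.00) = 0.00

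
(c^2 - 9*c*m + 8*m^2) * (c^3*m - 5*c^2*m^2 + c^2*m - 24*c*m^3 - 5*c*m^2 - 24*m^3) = c^5*m - 14*c^4*m^2 + c^4*m + 29*c^3*m^3 - 14*c^3*m^2 + 176*c^2*m^4 + 29*c^2*m^3 - 192*c*m^5 + 176*c*m^4 - 192*m^5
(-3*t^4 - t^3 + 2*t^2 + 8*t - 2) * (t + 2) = -3*t^5 - 7*t^4 + 12*t^2 + 14*t - 4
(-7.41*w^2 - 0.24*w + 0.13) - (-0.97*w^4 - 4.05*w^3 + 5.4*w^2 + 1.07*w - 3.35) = 0.97*w^4 + 4.05*w^3 - 12.81*w^2 - 1.31*w + 3.48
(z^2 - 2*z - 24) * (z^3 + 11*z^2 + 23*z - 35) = z^5 + 9*z^4 - 23*z^3 - 345*z^2 - 482*z + 840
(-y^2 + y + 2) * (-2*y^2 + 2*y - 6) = 2*y^4 - 4*y^3 + 4*y^2 - 2*y - 12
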